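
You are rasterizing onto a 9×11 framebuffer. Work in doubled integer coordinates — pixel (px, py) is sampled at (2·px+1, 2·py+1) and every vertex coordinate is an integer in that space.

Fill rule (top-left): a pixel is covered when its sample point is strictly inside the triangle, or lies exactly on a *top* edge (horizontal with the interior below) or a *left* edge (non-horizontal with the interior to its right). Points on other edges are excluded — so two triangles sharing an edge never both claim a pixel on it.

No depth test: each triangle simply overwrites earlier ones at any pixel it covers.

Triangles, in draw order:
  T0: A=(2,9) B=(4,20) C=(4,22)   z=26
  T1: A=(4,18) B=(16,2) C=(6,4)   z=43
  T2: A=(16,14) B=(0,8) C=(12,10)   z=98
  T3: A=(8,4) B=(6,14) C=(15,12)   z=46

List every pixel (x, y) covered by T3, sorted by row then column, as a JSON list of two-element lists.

T0:
  2·area = 4
  edge (2, 9)→(4, 20): d=(2,11) right/bottom  bias=-1
  edge (4, 20)→(4, 22): d=(0,2) right/bottom  bias=-1
  edge (4, 22)→(2, 9): d=(-2,-13) top-left  bias=+0
    (1,7)@(3, 15): e=[1,2,1] → X
    (2,7)@(5, 15): e=[-21,-2,27] → .
    (1,8)@(3, 17): e=[5,2,-3] → .
  covered (1 px):
    . . . . . . . . .
    . . . . . . . . .
    . . . . . . . . .
    . . . . . . . . .
    . . . . . . . . .
    . . . . . . . . .
    . . . . . . . . .
    . X . . . . . . .
    . . . . . . . . .
    . . . . . . . . .
    . . . . . . . . .
T1:
  2·area = 136  (B↔C swapped to make it positive)
  edge (4, 18)→(6, 4): d=(2,-14) top-left  bias=+0
  edge (6, 4)→(16, 2): d=(10,-2) top-left  bias=+0
  edge (16, 2)→(4, 18): d=(-12,16) right/bottom  bias=-1
    (5,1)@(11, 3): e=[68,0,68] → X  [on edge]
    (6,1)@(13, 3): e=[96,4,36] → X
    (7,1)@(15, 3): e=[124,8,4] → X
    (8,1)@(17, 3): e=[152,12,-28] → .
    (0,2)@(1, 5): e=[-68,0,204] → .  [on edge]
    (3,2)@(7, 5): e=[16,12,108] → X
    (4,2)@(9, 5): e=[44,16,76] → X
    (7,2)@(15, 5): e=[128,28,-20] → .
    (3,3)@(7, 7): e=[20,32,84] → X
    (6,3)@(13, 7): e=[104,44,-12] → .
    (3,4)@(7, 9): e=[24,52,60] → X
    (5,4)@(11, 9): e=[80,60,-4] → .
    (2,5)@(5, 11): e=[0,68,68] → X  [on edge]
  covered (18 px):
    . . . . . . . . .
    . . . . . X X X .
    . . . X X X X . .
    . . . X X X . . .
    . . . X X . . . .
    . . X X X . . . .
    . . X X . . . . .
    . . X . . . . . .
    . . . . . . . . .
    . . . . . . . . .
    . . . . . . . . .
T2:
  2·area = 40
  edge (16, 14)→(0, 8): d=(-16,-6) top-left  bias=+0
  edge (0, 8)→(12, 10): d=(12,2) right/bottom  bias=-1
  edge (12, 10)→(16, 14): d=(4,4) right/bottom  bias=-1
    (1,0)@(3, 1): e=[130,-90,0] → .  [on edge]
    (2,1)@(5, 3): e=[110,-70,0] → .  [on edge]
    (3,2)@(7, 5): e=[90,-50,0] → .  [on edge]
    (4,3)@(9, 7): e=[70,-30,0] → .  [on edge]
    (1,4)@(3, 9): e=[2,6,32] → X
    (2,4)@(5, 9): e=[14,2,24] → X
    (3,4)@(7, 9): e=[26,-2,16] → .
    (5,4)@(11, 9): e=[50,-10,0] → .  [on edge]
    (1,5)@(3, 11): e=[-30,30,40] → .
    (2,5)@(5, 11): e=[-18,26,32] → .
    (4,5)@(9, 11): e=[6,18,16] → X
    (5,5)@(11, 11): e=[18,14,8] → X
    (6,5)@(13, 11): e=[30,10,0] → .  [on edge]
    (7,6)@(15, 13): e=[10,30,0] → .  [on edge]
    (8,7)@(17, 15): e=[-10,50,0] → .  [on edge]
  covered (4 px):
    . . . . . . . . .
    . . . . . . . . .
    . . . . . . . . .
    . . . . . . . . .
    . X X . . . . . .
    . . . . X X . . .
    . . . . . . . . .
    . . . . . . . . .
    . . . . . . . . .
    . . . . . . . . .
    . . . . . . . . .
T3:
  2·area = 86  (B↔C swapped to make it positive)
  edge (8, 4)→(15, 12): d=(7,8) right/bottom  bias=-1
  edge (15, 12)→(6, 14): d=(-9,2) right/bottom  bias=-1
  edge (6, 14)→(8, 4): d=(2,-10) top-left  bias=+0
    (4,3)@(9, 7): e=[13,57,16] → X
    (5,3)@(11, 7): e=[-3,53,36] → .
    (3,4)@(7, 9): e=[43,43,0] → X  [on edge]
    (5,4)@(11, 9): e=[11,35,40] → X
    (6,4)@(13, 9): e=[-5,31,60] → .
    (3,5)@(7, 11): e=[57,25,4] → X
    (6,5)@(13, 11): e=[9,13,64] → X
    (7,5)@(15, 11): e=[-7,9,84] → .
    (3,6)@(7, 13): e=[71,7,8] → X
    (5,6)@(11, 13): e=[39,-1,48] → .
    (6,6)@(13, 13): e=[23,-5,68] → .
    (3,7)@(7, 15): e=[85,-11,12] → .
    (2,9)@(5, 19): e=[129,-43,0] → .  [on edge]
  covered (10 px):
    . . . . . . . . .
    . . . . . . . . .
    . . . . . . . . .
    . . . . X . . . .
    . . . X X X . . .
    . . . X X X X . .
    . . . X X . . . .
    . . . . . . . . .
    . . . . . . . . .
    . . . . . . . . .
    . . . . . . . . .

Result: [[4,3],[3,4],[4,4],[5,4],[3,5],[4,5],[5,5],[6,5],[3,6],[4,6]]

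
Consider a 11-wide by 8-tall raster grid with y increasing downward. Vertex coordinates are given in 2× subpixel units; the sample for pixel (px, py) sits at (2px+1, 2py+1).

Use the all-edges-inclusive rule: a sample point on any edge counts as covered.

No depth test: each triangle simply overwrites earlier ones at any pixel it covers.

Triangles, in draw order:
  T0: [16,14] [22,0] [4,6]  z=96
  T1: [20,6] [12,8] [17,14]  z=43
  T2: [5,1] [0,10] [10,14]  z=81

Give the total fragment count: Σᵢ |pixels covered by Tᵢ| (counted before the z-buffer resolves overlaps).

T0:
  2·area = 216  (B↔C swapped to make it positive)
  edge (16, 14)→(4, 6): d=(-12,-8) inclusive
  edge (4, 6)→(22, 0): d=(18,-6) inclusive
  edge (22, 0)→(16, 14): d=(-6,14) inclusive
    (9,0)@(19, 1): e=[180,0,36] → █  [on edge]
    (10,0)@(21, 1): e=[196,12,8] → █
    (6,1)@(13, 3): e=[108,0,108] → █  [on edge]
    (7,1)@(15, 3): e=[124,12,80] → █
    (8,1)@(17, 3): e=[140,24,52] → █
    (10,1)@(21, 3): e=[172,48,-4] → ·
    (3,2)@(7, 5): e=[36,0,180] → █  [on edge]
    (4,2)@(9, 5): e=[52,12,152] → █
    (5,2)@(11, 5): e=[68,24,124] → █
    (10,2)@(21, 5): e=[148,84,-16] → ·
    (0,3)@(1, 7): e=[-36,0,252] → ·  [on edge]
    (3,3)@(7, 7): e=[12,36,168] → █
    (9,3)@(19, 7): e=[108,108,0] → █  [on edge]
  covered (29 px):
    · · · · · · · · · █ █
    · · · · · · █ █ █ █ ·
    · · · █ █ █ █ █ █ █ ·
    · · · █ █ █ █ █ █ █ ·
    · · · · █ █ █ █ █ · ·
    · · · · · · █ █ █ · ·
    · · · · · · · █ · · ·
    · · · · · · · · · · ·
T1:
  2·area = 58  (B↔C swapped to make it positive)
  edge (20, 6)→(17, 14): d=(-3,8) inclusive
  edge (17, 14)→(12, 8): d=(-5,-6) inclusive
  edge (12, 8)→(20, 6): d=(8,-2) inclusive
    (8,3)@(17, 7): e=[21,35,2] → █
    (9,3)@(19, 7): e=[5,47,6] → █
    (10,3)@(21, 7): e=[-11,59,10] → ·
    (6,4)@(13, 9): e=[47,1,10] → █
    (7,4)@(15, 9): e=[31,13,14] → █
    (9,4)@(19, 9): e=[-1,37,22] → ·
    (6,5)@(13, 11): e=[41,-9,26] → ·
    (7,5)@(15, 11): e=[25,3,30] → █
    (9,5)@(19, 11): e=[-7,27,38] → ·
    (7,6)@(15, 13): e=[19,-7,46] → ·
    (8,6)@(17, 13): e=[3,5,50] → █
    (9,6)@(19, 13): e=[-13,17,54] → ·
  covered (8 px):
    · · · · · · · · · · ·
    · · · · · · · · · · ·
    · · · · · · · · · · ·
    · · · · · · · · █ █ ·
    · · · · · · █ █ █ · ·
    · · · · · · · █ █ · ·
    · · · · · · · · █ · ·
    · · · · · · · · · · ·
T2:
  2·area = 110  (B↔C swapped to make it positive)
  edge (5, 1)→(10, 14): d=(5,13) inclusive
  edge (10, 14)→(0, 10): d=(-10,-4) inclusive
  edge (0, 10)→(5, 1): d=(5,-9) inclusive
    (2,0)@(5, 1): e=[0,110,0] → █  [on edge]
    (3,0)@(7, 1): e=[-26,118,18] → ·
    (2,1)@(5, 3): e=[10,90,10] → █
    (3,1)@(7, 3): e=[-16,98,28] → ·
    (1,2)@(3, 5): e=[46,62,2] → █
    (3,2)@(7, 5): e=[-6,78,38] → ·
    (1,3)@(3, 7): e=[56,42,12] → █
    (3,3)@(7, 7): e=[4,58,48] → █
    (4,3)@(9, 7): e=[-22,66,66] → ·
    (0,4)@(1, 9): e=[92,14,4] → █
    (4,4)@(9, 9): e=[-12,46,76] → ·
    (0,5)@(1, 11): e=[102,-6,14] → ·
  covered (15 px):
    · · █ · · · · · · · ·
    · · █ · · · · · · · ·
    · █ █ · · · · · · · ·
    · █ █ █ · · · · · · ·
    █ █ █ █ · · · · · · ·
    · █ █ █ · · · · · · ·
    · · · · █ · · · · · ·
    · · · · · · · · · · ·

Answer: 52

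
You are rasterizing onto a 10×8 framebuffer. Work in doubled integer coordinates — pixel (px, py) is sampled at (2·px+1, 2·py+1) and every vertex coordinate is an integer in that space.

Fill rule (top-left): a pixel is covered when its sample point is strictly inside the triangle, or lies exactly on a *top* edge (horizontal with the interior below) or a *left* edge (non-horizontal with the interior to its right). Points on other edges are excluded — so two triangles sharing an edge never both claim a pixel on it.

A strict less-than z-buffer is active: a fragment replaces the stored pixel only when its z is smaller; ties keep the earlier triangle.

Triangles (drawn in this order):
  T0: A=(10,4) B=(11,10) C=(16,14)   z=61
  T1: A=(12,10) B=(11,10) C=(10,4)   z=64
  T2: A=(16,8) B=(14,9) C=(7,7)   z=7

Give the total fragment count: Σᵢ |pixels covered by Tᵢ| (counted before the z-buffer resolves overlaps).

T0:
  2·area = 26  (B↔C swapped to make it positive)
  edge (10, 4)→(16, 14): d=(6,10) right/bottom  bias=-1
  edge (16, 14)→(11, 10): d=(-5,-4) top-left  bias=+0
  edge (11, 10)→(10, 4): d=(-1,-6) top-left  bias=+0
    (5,3)@(11, 7): e=[8,15,3] → X
    (6,3)@(13, 7): e=[-12,23,15] → .
    (5,4)@(11, 9): e=[20,5,1] → X
    (6,4)@(13, 9): e=[0,13,13] → .  [on edge]
    (5,5)@(11, 11): e=[32,-5,-1] → .
    (6,5)@(13, 11): e=[12,3,11] → X
    (7,5)@(15, 11): e=[-8,11,23] → .
    (6,6)@(13, 13): e=[24,-7,9] → .
    (7,6)@(15, 13): e=[4,1,21] → X
    (8,6)@(17, 13): e=[-16,9,33] → .
    (7,7)@(15, 15): e=[16,-9,19] → .
  covered (4 px):
    . . . . . . . . . .
    . . . . . . . . . .
    . . . . . . . . . .
    . . . . . X . . . .
    . . . . . X . . . .
    . . . . . . X . . .
    . . . . . . . X . .
    . . . . . . . . . .
T1:
  2·area = 6
  edge (12, 10)→(11, 10): d=(-1,0) right/bottom  bias=-1
  edge (11, 10)→(10, 4): d=(-1,-6) top-left  bias=+0
  edge (10, 4)→(12, 10): d=(2,6) right/bottom  bias=-1
    (4,0)@(9, 1): e=[9,-3,0] → .  [on edge]
    (5,3)@(11, 7): e=[3,3,0] → .  [on edge]
    (5,4)@(11, 9): e=[1,1,4] → X
    (6,4)@(13, 9): e=[1,13,-8] → .
    (5,5)@(11, 11): e=[-1,-1,8] → .
    (6,6)@(13, 13): e=[-3,9,0] → .  [on edge]
  covered (1 px):
    . . . . . . . . . .
    . . . . . . . . . .
    . . . . . . . . . .
    . . . . . . . . . .
    . . . . . X . . . .
    . . . . . . . . . .
    . . . . . . . . . .
    . . . . . . . . . .
T2:
  2·area = 11
  edge (16, 8)→(14, 9): d=(-2,1) right/bottom  bias=-1
  edge (14, 9)→(7, 7): d=(-7,-2) top-left  bias=+0
  edge (7, 7)→(16, 8): d=(9,1) right/bottom  bias=-1
    (3,3)@(7, 7): e=[11,0,0] → .  [on edge]
  covered (0 px):
    . . . . . . . . . .
    . . . . . . . . . .
    . . . . . . . . . .
    . . . . . . . . . .
    . . . . . . . . . .
    . . . . . . . . . .
    . . . . . . . . . .
    . . . . . . . . . .

Final: 5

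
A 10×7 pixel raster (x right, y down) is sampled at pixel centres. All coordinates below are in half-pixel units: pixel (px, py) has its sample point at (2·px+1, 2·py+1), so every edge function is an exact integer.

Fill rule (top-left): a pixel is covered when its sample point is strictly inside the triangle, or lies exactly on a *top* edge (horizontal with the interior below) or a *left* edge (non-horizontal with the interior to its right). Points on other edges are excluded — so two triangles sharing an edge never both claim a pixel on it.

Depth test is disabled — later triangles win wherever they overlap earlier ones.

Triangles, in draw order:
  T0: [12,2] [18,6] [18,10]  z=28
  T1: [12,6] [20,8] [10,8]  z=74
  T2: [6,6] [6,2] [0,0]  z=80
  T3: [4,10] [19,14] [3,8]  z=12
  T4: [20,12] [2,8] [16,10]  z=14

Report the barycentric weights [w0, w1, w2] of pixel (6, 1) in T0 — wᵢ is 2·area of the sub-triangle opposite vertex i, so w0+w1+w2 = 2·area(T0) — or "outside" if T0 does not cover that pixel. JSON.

T0:
  2·area = 24
  edge (12, 2)→(18, 6): d=(6,4) right/bottom  bias=-1
  edge (18, 6)→(18, 10): d=(0,4) right/bottom  bias=-1
  edge (18, 10)→(12, 2): d=(-6,-8) top-left  bias=+0
    (6,1)@(13, 3): e=[2,20,2] → █
    (7,1)@(15, 3): e=[-6,12,18] → ·
    (6,2)@(13, 5): e=[14,20,-10] → ·
    (7,2)@(15, 5): e=[6,12,6] → █
    (8,2)@(17, 5): e=[-2,4,22] → ·
    (7,3)@(15, 7): e=[18,12,-6] → ·
    (8,3)@(17, 7): e=[10,4,10] → █
    (9,3)@(19, 7): e=[2,-4,26] → ·
    (8,4)@(17, 9): e=[22,4,-2] → ·
  covered (3 px):
    · · · · · · · · · ·
    · · · · · · █ · · ·
    · · · · · · · █ · ·
    · · · · · · · · █ ·
    · · · · · · · · · ·
    · · · · · · · · · ·
    · · · · · · · · · ·
T1:
  2·area = 20
  edge (12, 6)→(20, 8): d=(8,2) right/bottom  bias=-1
  edge (20, 8)→(10, 8): d=(-10,0) right/bottom  bias=-1
  edge (10, 8)→(12, 6): d=(2,-2) top-left  bias=+0
    (8,0)@(17, 1): e=[-50,70,0] → ·  [on edge]
    (7,1)@(15, 3): e=[-30,50,0] → ·  [on edge]
    (6,2)@(13, 5): e=[-10,30,0] → ·  [on edge]
    (5,3)@(11, 7): e=[10,10,0] → █  [on edge]
    (6,3)@(13, 7): e=[6,10,4] → █
    (7,3)@(15, 7): e=[2,10,8] → █
    (8,3)@(17, 7): e=[-2,10,12] → ·
    (4,4)@(9, 9): e=[30,-10,0] → ·  [on edge]
    (5,4)@(11, 9): e=[26,-10,4] → ·
    (6,4)@(13, 9): e=[22,-10,8] → ·
    (7,4)@(15, 9): e=[18,-10,12] → ·
    (3,5)@(7, 11): e=[50,-30,0] → ·  [on edge]
    (2,6)@(5, 13): e=[70,-50,0] → ·  [on edge]
  covered (3 px):
    · · · · · · · · · ·
    · · · · · · · · · ·
    · · · · · · · · · ·
    · · · · · █ █ █ · ·
    · · · · · · · · · ·
    · · · · · · · · · ·
    · · · · · · · · · ·
T2:
  2·area = 24  (B↔C swapped to make it positive)
  edge (6, 6)→(0, 0): d=(-6,-6) top-left  bias=+0
  edge (0, 0)→(6, 2): d=(6,2) right/bottom  bias=-1
  edge (6, 2)→(6, 6): d=(0,4) right/bottom  bias=-1
    (0,0)@(1, 1): e=[0,4,20] → █  [on edge]
    (1,0)@(3, 1): e=[12,0,12] → ·  [on edge]
    (0,1)@(1, 3): e=[-12,16,20] → ·
    (1,1)@(3, 3): e=[0,12,12] → █  [on edge]
    (2,1)@(5, 3): e=[12,8,4] → █
    (3,1)@(7, 3): e=[24,4,-4] → ·
    (4,1)@(9, 3): e=[36,0,-12] → ·  [on edge]
    (1,2)@(3, 5): e=[-12,24,12] → ·
    (2,2)@(5, 5): e=[0,20,4] → █  [on edge]
    (3,2)@(7, 5): e=[12,16,-4] → ·
    (7,2)@(15, 5): e=[60,0,-36] → ·  [on edge]
    (2,3)@(5, 7): e=[-12,32,4] → ·
    (3,3)@(7, 7): e=[0,28,-4] → ·  [on edge]
    (4,4)@(9, 9): e=[0,36,-12] → ·  [on edge]
    (5,5)@(11, 11): e=[0,44,-20] → ·  [on edge]
    (6,6)@(13, 13): e=[0,52,-28] → ·  [on edge]
  covered (4 px):
    █ · · · · · · · · ·
    · █ █ · · · · · · ·
    · · █ · · · · · · ·
    · · · · · · · · · ·
    · · · · · · · · · ·
    · · · · · · · · · ·
    · · · · · · · · · ·
T3:
  2·area = 26  (B↔C swapped to make it positive)
  edge (4, 10)→(3, 8): d=(-1,-2) top-left  bias=+0
  edge (3, 8)→(19, 14): d=(16,6) right/bottom  bias=-1
  edge (19, 14)→(4, 10): d=(-15,-4) top-left  bias=+0
    (2,4)@(5, 9): e=[3,4,19] → █
    (3,4)@(7, 9): e=[7,-8,27] → ·
    (2,5)@(5, 11): e=[1,36,-11] → ·
    (4,5)@(9, 11): e=[9,12,5] → █
    (5,5)@(11, 11): e=[13,0,13] → ·  [on edge]
    (4,6)@(9, 13): e=[7,44,-25] → ·
  covered (2 px):
    · · · · · · · · · ·
    · · · · · · · · · ·
    · · · · · · · · · ·
    · · · · · · · · · ·
    · · █ · · · · · · ·
    · · · · █ · · · · ·
    · · · · · · · · · ·
T4:
  2·area = 20
  edge (20, 12)→(2, 8): d=(-18,-4) top-left  bias=+0
  edge (2, 8)→(16, 10): d=(14,2) right/bottom  bias=-1
  edge (16, 10)→(20, 12): d=(4,2) right/bottom  bias=-1
    (3,4)@(7, 9): e=[2,4,14] → █
    (4,4)@(9, 9): e=[10,0,10] → ·  [on edge]
    (3,5)@(7, 11): e=[-34,32,22] → ·
    (8,5)@(17, 11): e=[6,12,2] → █
    (9,5)@(19, 11): e=[14,8,-2] → ·
    (8,6)@(17, 13): e=[-30,40,10] → ·
  covered (2 px):
    · · · · · · · · · ·
    · · · · · · · · · ·
    · · · · · · · · · ·
    · · · · · · · · · ·
    · · · █ · · · · · ·
    · · · · · · · · █ ·
    · · · · · · · · · ·

Result: [20,2,2]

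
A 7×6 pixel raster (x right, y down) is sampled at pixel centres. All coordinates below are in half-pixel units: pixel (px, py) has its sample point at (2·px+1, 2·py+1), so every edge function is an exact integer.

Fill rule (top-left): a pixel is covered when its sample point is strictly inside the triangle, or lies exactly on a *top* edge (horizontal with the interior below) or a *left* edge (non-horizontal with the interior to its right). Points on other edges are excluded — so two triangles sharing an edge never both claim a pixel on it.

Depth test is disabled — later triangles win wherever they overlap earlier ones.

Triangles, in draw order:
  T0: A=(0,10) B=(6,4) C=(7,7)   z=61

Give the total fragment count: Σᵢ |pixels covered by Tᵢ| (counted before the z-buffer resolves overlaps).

T0:
  2·area = 24
  edge (0, 10)→(6, 4): d=(6,-6) top-left  bias=+0
  edge (6, 4)→(7, 7): d=(1,3) right/bottom  bias=-1
  edge (7, 7)→(0, 10): d=(-7,3) right/bottom  bias=-1
    (2,0)@(5, 1): e=[-24,0,48] → .  [on edge]
    (4,0)@(9, 1): e=[0,-12,36] → .  [on edge]
    (3,1)@(7, 3): e=[0,-4,28] → .  [on edge]
    (2,2)@(5, 5): e=[0,4,20] → X  [on edge]
    (3,2)@(7, 5): e=[12,-2,14] → .
    (1,3)@(3, 7): e=[0,12,12] → X  [on edge]
    (3,3)@(7, 7): e=[24,0,0] → .  [on edge]
    (0,4)@(1, 9): e=[0,20,4] → X  [on edge]
    (1,4)@(3, 9): e=[12,14,-2] → .
    (2,4)@(5, 9): e=[24,8,-8] → .
    (0,5)@(1, 11): e=[12,22,-10] → .
  covered (4 px):
    . . . . . . .
    . . . . . . .
    . . X . . . .
    . X X . . . .
    X . . . . . .
    . . . . . . .

Answer: 4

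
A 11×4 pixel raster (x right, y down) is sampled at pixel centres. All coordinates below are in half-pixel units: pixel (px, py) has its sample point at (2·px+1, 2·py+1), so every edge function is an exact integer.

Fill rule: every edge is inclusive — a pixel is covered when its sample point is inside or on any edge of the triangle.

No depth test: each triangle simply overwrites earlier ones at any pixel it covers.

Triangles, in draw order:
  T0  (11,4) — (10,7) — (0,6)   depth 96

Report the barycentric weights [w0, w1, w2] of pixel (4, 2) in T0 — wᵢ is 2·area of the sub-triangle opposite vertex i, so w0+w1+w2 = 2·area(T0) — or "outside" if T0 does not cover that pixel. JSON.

T0:
  2·area = 31
  edge (11, 4)→(10, 7): d=(-1,3) inclusive
  edge (10, 7)→(0, 6): d=(-10,-1) inclusive
  edge (0, 6)→(11, 4): d=(11,-2) inclusive
    (3,2)@(7, 5): e=[11,17,3] → █
    (4,2)@(9, 5): e=[5,19,7] → █
    (5,2)@(11, 5): e=[-1,21,11] → ·
    (3,3)@(7, 7): e=[9,-3,25] → ·
    (4,3)@(9, 7): e=[3,-1,29] → ·
  covered (2 px):
    · · · · · · · · · · ·
    · · · · · · · · · · ·
    · · · █ █ · · · · · ·
    · · · · · · · · · · ·

Answer: [19,7,5]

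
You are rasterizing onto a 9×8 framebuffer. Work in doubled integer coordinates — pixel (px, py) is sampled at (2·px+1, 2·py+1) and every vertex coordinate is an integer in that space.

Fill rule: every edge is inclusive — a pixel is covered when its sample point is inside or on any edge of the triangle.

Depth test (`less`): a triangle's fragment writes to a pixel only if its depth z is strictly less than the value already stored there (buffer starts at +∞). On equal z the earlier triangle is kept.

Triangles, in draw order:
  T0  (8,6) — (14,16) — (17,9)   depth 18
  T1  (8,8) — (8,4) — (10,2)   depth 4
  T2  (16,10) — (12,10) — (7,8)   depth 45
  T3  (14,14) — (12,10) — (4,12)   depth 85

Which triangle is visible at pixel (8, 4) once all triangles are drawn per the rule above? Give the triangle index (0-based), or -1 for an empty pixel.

T0:
  2·area = 72  (B↔C swapped to make it positive)
  edge (8, 6)→(17, 9): d=(9,3) inclusive
  edge (17, 9)→(14, 16): d=(-3,7) inclusive
  edge (14, 16)→(8, 6): d=(-6,-10) inclusive
    (2,0)@(5, 1): e=[-36,108,0] → .  [on edge]
    (2,2)@(5, 5): e=[0,96,-24] → .  [on edge]
    (4,3)@(9, 7): e=[6,62,4] → X
    (5,3)@(11, 7): e=[0,48,24] → X  [on edge]
    (6,3)@(13, 7): e=[-6,34,44] → .
    (4,4)@(9, 9): e=[24,56,-8] → .
    (5,4)@(11, 9): e=[18,42,12] → X
    (6,4)@(13, 9): e=[12,28,32] → X
    (7,4)@(15, 9): e=[6,14,52] → X
    (8,4)@(17, 9): e=[0,0,72] → X  [on edge]
    (5,5)@(11, 11): e=[36,36,0] → X  [on edge]
    (8,5)@(17, 11): e=[18,-6,60] → .
  covered (11 px):
    . . . . . . . . .
    . . . . . . . . .
    . . . . . . . . .
    . . . . X X . . .
    . . . . . X X X X
    . . . . . X X X .
    . . . . . . X X .
    . . . . . . . . .
T1:
  2·area = 8
  edge (8, 8)→(8, 4): d=(0,-4) inclusive
  edge (8, 4)→(10, 2): d=(2,-2) inclusive
  edge (10, 2)→(8, 8): d=(-2,6) inclusive
    (5,0)@(11, 1): e=[12,0,-4] → .  [on edge]
    (4,1)@(9, 3): e=[4,0,4] → X  [on edge]
    (5,1)@(11, 3): e=[12,4,-8] → .
    (3,2)@(7, 5): e=[-4,0,12] → .  [on edge]
    (4,2)@(9, 5): e=[4,4,0] → X  [on edge]
    (5,2)@(11, 5): e=[12,8,-12] → .
    (2,3)@(5, 7): e=[-12,0,20] → .  [on edge]
    (4,3)@(9, 7): e=[4,8,-4] → .
    (1,4)@(3, 9): e=[-20,0,28] → .  [on edge]
    (0,5)@(1, 11): e=[-28,0,36] → .  [on edge]
    (3,5)@(7, 11): e=[-4,12,0] → .  [on edge]
  covered (2 px):
    . . . . . . . . .
    . . . . X . . . .
    . . . . X . . . .
    . . . . . . . . .
    . . . . . . . . .
    . . . . . . . . .
    . . . . . . . . .
    . . . . . . . . .
T2:
  2·area = 8
  edge (16, 10)→(12, 10): d=(-4,0) inclusive
  edge (12, 10)→(7, 8): d=(-5,-2) inclusive
  edge (7, 8)→(16, 10): d=(9,2) inclusive
    (5,4)@(11, 9): e=[4,3,1] → X
    (6,4)@(13, 9): e=[4,7,-3] → .
    (5,5)@(11, 11): e=[-4,-7,19] → .
  covered (1 px):
    . . . . . . . . .
    . . . . . . . . .
    . . . . . . . . .
    . . . . . . . . .
    . . . . . X . . .
    . . . . . . . . .
    . . . . . . . . .
    . . . . . . . . .
T3:
  2·area = 36  (B↔C swapped to make it positive)
  edge (14, 14)→(4, 12): d=(-10,-2) inclusive
  edge (4, 12)→(12, 10): d=(8,-2) inclusive
  edge (12, 10)→(14, 14): d=(2,4) inclusive
    (4,5)@(9, 11): e=[20,2,14] → X
    (5,5)@(11, 11): e=[24,6,6] → X
    (6,5)@(13, 11): e=[28,10,-2] → .
    (4,6)@(9, 13): e=[0,18,18] → X  [on edge]
    (6,6)@(13, 13): e=[8,26,2] → X
    (7,6)@(15, 13): e=[12,30,-6] → .
    (4,7)@(9, 15): e=[-20,34,22] → .
    (5,7)@(11, 15): e=[-16,38,14] → .
    (6,7)@(13, 15): e=[-12,42,6] → .
  covered (5 px):
    . . . . . . . . .
    . . . . . . . . .
    . . . . . . . . .
    . . . . . . . . .
    . . . . . . . . .
    . . . . X X . . .
    . . . . X X X . .
    . . . . . . . . .

Z-buffer (winner per pixel, '.' = empty):
  . . . . . . . . .
  . . . . 1 . . . .
  . . . . 1 . . . .
  . . . . 0 0 . . .
  . . . . . 0 0 0 0
  . . . . 3 0 0 0 .
  . . . . 3 3 0 0 .
  . . . . . . . . .

Final: 0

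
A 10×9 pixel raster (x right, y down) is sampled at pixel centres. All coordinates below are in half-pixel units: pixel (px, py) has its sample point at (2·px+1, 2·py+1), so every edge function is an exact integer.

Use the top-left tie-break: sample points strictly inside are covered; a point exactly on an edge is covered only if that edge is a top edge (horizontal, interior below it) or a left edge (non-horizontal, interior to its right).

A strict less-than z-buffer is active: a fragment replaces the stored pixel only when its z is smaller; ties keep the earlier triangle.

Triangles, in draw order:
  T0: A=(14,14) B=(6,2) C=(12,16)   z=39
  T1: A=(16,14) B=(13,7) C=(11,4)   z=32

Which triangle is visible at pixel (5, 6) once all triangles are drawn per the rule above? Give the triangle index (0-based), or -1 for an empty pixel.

T0:
  2·area = 40  (B↔C swapped to make it positive)
  edge (14, 14)→(12, 16): d=(-2,2) right/bottom  bias=-1
  edge (12, 16)→(6, 2): d=(-6,-14) top-left  bias=+0
  edge (6, 2)→(14, 14): d=(8,12) right/bottom  bias=-1
    (4,3)@(9, 7): e=[24,12,4] → █
    (5,3)@(11, 7): e=[20,40,-20] → ·
    (4,4)@(9, 9): e=[20,0,20] → █  [on edge]
    (5,4)@(11, 9): e=[16,28,-4] → ·
    (9,4)@(19, 9): e=[0,140,-100] → ·  [on edge]
    (4,5)@(9, 11): e=[16,-12,36] → ·
    (5,5)@(11, 11): e=[12,16,12] → █
    (6,5)@(13, 11): e=[8,44,-12] → ·
    (8,5)@(17, 11): e=[0,100,-60] → ·  [on edge]
    (5,6)@(11, 13): e=[8,4,28] → █
    (6,6)@(13, 13): e=[4,32,4] → █
    (7,6)@(15, 13): e=[0,60,-20] → ·  [on edge]
    (6,7)@(13, 15): e=[0,20,20] → ·  [on edge]
    (5,8)@(11, 17): e=[0,-20,60] → ·  [on edge]
  covered (5 px):
    · · · · · · · · · ·
    · · · · · · · · · ·
    · · · · · · · · · ·
    · · · · █ · · · · ·
    · · · · █ · · · · ·
    · · · · · █ · · · ·
    · · · · · █ █ · · ·
    · · · · · · · · · ·
    · · · · · · · · · ·
T1:
  2·area = 5  (B↔C swapped to make it positive)
  edge (16, 14)→(11, 4): d=(-5,-10) top-left  bias=+0
  edge (11, 4)→(13, 7): d=(2,3) right/bottom  bias=-1
  edge (13, 7)→(16, 14): d=(3,7) right/bottom  bias=-1
    (4,0)@(9, 1): e=[-5,0,10] → ·  [on edge]
    (6,3)@(13, 7): e=[5,0,0] → ·  [on edge]
    (8,6)@(17, 13): e=[15,0,-10] → ·  [on edge]
  covered (0 px):
    · · · · · · · · · ·
    · · · · · · · · · ·
    · · · · · · · · · ·
    · · · · · · · · · ·
    · · · · · · · · · ·
    · · · · · · · · · ·
    · · · · · · · · · ·
    · · · · · · · · · ·
    · · · · · · · · · ·

Z-buffer (winner per pixel, '.' = empty):
  . . . . . . . . . .
  . . . . . . . . . .
  . . . . . . . . . .
  . . . . 0 . . . . .
  . . . . 0 . . . . .
  . . . . . 0 . . . .
  . . . . . 0 0 . . .
  . . . . . . . . . .
  . . . . . . . . . .

Result: 0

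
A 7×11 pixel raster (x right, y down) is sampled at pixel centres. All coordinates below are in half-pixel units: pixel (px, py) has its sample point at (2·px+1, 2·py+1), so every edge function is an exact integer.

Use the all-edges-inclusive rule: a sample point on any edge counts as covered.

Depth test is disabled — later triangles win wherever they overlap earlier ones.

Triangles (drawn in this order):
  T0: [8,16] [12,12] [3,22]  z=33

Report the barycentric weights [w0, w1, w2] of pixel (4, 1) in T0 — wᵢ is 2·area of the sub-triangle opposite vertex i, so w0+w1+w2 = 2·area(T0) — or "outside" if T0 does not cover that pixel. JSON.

T0:
  2·area = 4
  edge (8, 16)→(12, 12): d=(4,-4) inclusive
  edge (12, 12)→(3, 22): d=(-9,10) inclusive
  edge (3, 22)→(8, 16): d=(5,-6) inclusive
    (6,5)@(13, 11): e=[0,-1,5] → ·  [on edge]
    (5,6)@(11, 13): e=[0,1,3] → #  [on edge]
    (6,6)@(13, 13): e=[8,-19,15] → ·
    (4,7)@(9, 15): e=[0,3,1] → #  [on edge]
    (5,7)@(11, 15): e=[8,-17,13] → ·
    (3,8)@(7, 17): e=[0,5,-1] → ·  [on edge]
    (4,8)@(9, 17): e=[8,-15,11] → ·
    (2,9)@(5, 19): e=[0,7,-3] → ·  [on edge]
    (1,10)@(3, 21): e=[0,9,-5] → ·  [on edge]
  covered (2 px):
    · · · · · · ·
    · · · · · · ·
    · · · · · · ·
    · · · · · · ·
    · · · · · · ·
    · · · · · · ·
    · · · · · # ·
    · · · · # · ·
    · · · · · · ·
    · · · · · · ·
    · · · · · · ·

Answer: "outside"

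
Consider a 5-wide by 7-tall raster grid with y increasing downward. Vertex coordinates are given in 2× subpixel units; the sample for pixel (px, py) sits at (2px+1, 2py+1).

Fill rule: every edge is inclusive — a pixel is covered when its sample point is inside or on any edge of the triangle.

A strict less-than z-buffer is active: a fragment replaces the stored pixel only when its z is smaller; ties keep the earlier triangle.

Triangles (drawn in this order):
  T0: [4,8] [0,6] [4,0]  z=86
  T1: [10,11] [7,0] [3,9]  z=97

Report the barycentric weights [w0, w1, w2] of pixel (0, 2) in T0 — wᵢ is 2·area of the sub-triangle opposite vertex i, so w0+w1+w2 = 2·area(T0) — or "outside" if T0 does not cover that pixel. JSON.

T0:
  2·area = 32
  edge (4, 8)→(0, 6): d=(-4,-2) inclusive
  edge (0, 6)→(4, 0): d=(4,-6) inclusive
  edge (4, 0)→(4, 8): d=(0,8) inclusive
    (1,1)@(3, 3): e=[18,6,8] → █
    (2,1)@(5, 3): e=[22,18,-8] → ·
    (0,2)@(1, 5): e=[6,2,24] → █
    (2,2)@(5, 5): e=[14,26,-8] → ·
    (0,3)@(1, 7): e=[-2,10,24] → ·
    (1,3)@(3, 7): e=[2,22,8] → █
    (2,3)@(5, 7): e=[6,34,-8] → ·
    (1,4)@(3, 9): e=[-6,30,8] → ·
  covered (4 px):
    · · · · ·
    · █ · · ·
    █ █ · · ·
    · █ · · ·
    · · · · ·
    · · · · ·
    · · · · ·
T1:
  2·area = 71  (B↔C swapped to make it positive)
  edge (10, 11)→(3, 9): d=(-7,-2) inclusive
  edge (3, 9)→(7, 0): d=(4,-9) inclusive
  edge (7, 0)→(10, 11): d=(3,11) inclusive
    (3,0)@(7, 1): e=[64,4,3] → █
    (4,0)@(9, 1): e=[68,22,-19] → ·
    (3,1)@(7, 3): e=[50,12,9] → █
    (4,1)@(9, 3): e=[54,30,-13] → ·
    (2,2)@(5, 5): e=[32,2,37] → █
    (4,2)@(9, 5): e=[40,38,-7] → ·
    (2,3)@(5, 7): e=[18,10,43] → █
    (4,3)@(9, 7): e=[26,46,-1] → ·
    (1,4)@(3, 9): e=[0,0,71] → █  [on edge]
    (4,4)@(9, 9): e=[12,54,5] → █
    (1,5)@(3, 11): e=[-14,8,77] → ·
    (2,5)@(5, 11): e=[-10,26,55] → ·
  covered (10 px):
    · · · █ ·
    · · · █ ·
    · · █ █ ·
    · · █ █ ·
    · █ █ █ █
    · · · · ·
    · · · · ·

Answer: [2,24,6]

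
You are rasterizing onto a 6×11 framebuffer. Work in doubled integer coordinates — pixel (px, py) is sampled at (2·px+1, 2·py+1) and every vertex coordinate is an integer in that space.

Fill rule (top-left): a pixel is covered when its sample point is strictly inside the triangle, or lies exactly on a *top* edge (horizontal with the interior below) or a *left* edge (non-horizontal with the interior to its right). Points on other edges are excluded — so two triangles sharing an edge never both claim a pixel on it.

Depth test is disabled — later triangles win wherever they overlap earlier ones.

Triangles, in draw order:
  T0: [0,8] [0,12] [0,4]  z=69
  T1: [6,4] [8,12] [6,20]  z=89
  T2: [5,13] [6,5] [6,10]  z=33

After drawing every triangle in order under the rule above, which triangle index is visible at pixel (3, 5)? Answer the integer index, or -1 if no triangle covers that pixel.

T0:
  degenerate (2·area = 0) — covers nothing
T1:
  2·area = 32
  edge (6, 4)→(8, 12): d=(2,8) right/bottom  bias=-1
  edge (8, 12)→(6, 20): d=(-2,8) right/bottom  bias=-1
  edge (6, 20)→(6, 4): d=(0,-16) top-left  bias=+0
    (3,4)@(7, 9): e=[2,14,16] → █
    (4,4)@(9, 9): e=[-14,-2,48] → ·
    (3,5)@(7, 11): e=[6,10,16] → █
    (4,5)@(9, 11): e=[-10,-6,48] → ·
    (3,6)@(7, 13): e=[10,6,16] → █
    (4,6)@(9, 13): e=[-6,-10,48] → ·
    (3,7)@(7, 15): e=[14,2,16] → █
    (4,7)@(9, 15): e=[-2,-14,48] → ·
    (3,8)@(7, 17): e=[18,-2,16] → ·
  covered (4 px):
    · · · · · ·
    · · · · · ·
    · · · · · ·
    · · · · · ·
    · · · █ · ·
    · · · █ · ·
    · · · █ · ·
    · · · █ · ·
    · · · · · ·
    · · · · · ·
    · · · · · ·
T2:
  2·area = 5
  edge (5, 13)→(6, 5): d=(1,-8) top-left  bias=+0
  edge (6, 5)→(6, 10): d=(0,5) right/bottom  bias=-1
  edge (6, 10)→(5, 13): d=(-1,3) right/bottom  bias=-1
    (4,0)@(9, 1): e=[20,-15,0] → ·  [on edge]
    (3,3)@(7, 7): e=[10,-5,0] → ·  [on edge]
    (2,6)@(5, 13): e=[0,5,0] → ·  [on edge]
    (1,9)@(3, 19): e=[-10,15,0] → ·  [on edge]
  covered (0 px):
    · · · · · ·
    · · · · · ·
    · · · · · ·
    · · · · · ·
    · · · · · ·
    · · · · · ·
    · · · · · ·
    · · · · · ·
    · · · · · ·
    · · · · · ·
    · · · · · ·

Z-buffer (winner per pixel, '.' = empty):
  . . . . . .
  . . . . . .
  . . . . . .
  . . . . . .
  . . . 1 . .
  . . . 1 . .
  . . . 1 . .
  . . . 1 . .
  . . . . . .
  . . . . . .
  . . . . . .

Final: 1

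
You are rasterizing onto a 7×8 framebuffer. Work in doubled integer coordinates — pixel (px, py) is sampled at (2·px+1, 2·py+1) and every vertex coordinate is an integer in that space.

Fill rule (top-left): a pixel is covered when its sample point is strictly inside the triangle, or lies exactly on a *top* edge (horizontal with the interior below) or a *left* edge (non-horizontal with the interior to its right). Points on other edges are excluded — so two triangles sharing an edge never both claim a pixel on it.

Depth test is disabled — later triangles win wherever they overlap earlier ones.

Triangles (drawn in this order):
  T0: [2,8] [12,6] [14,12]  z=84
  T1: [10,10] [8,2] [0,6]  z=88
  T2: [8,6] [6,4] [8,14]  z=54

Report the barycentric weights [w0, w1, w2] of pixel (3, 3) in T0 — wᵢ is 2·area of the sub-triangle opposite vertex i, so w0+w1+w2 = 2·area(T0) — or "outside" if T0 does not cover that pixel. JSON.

T0:
  2·area = 64
  edge (2, 8)→(12, 6): d=(10,-2) top-left  bias=+0
  edge (12, 6)→(14, 12): d=(2,6) right/bottom  bias=-1
  edge (14, 12)→(2, 8): d=(-12,-4) top-left  bias=+0
    (5,1)@(11, 3): e=[-32,0,96] → .  [on edge]
    (3,3)@(7, 7): e=[0,32,32] → X  [on edge]
    (4,3)@(9, 7): e=[4,20,40] → X
    (5,3)@(11, 7): e=[8,8,48] → X
    (6,3)@(13, 7): e=[12,-4,56] → .
    (2,4)@(5, 9): e=[16,48,0] → X  [on edge]
    (6,4)@(13, 9): e=[32,0,32] → .  [on edge]
    (2,5)@(5, 11): e=[36,52,-24] → .
    (3,5)@(7, 11): e=[40,40,-16] → .
    (4,5)@(9, 11): e=[44,28,-8] → .
    (5,5)@(11, 11): e=[48,16,0] → X  [on edge]
    (6,5)@(13, 11): e=[52,4,8] → X
  covered (9 px):
    . . . . . . .
    . . . . . . .
    . . . . . . .
    . . . X X X .
    . . X X X X .
    . . . . . X X
    . . . . . . .
    . . . . . . .
T1:
  2·area = 72  (B↔C swapped to make it positive)
  edge (10, 10)→(0, 6): d=(-10,-4) top-left  bias=+0
  edge (0, 6)→(8, 2): d=(8,-4) top-left  bias=+0
  edge (8, 2)→(10, 10): d=(2,8) right/bottom  bias=-1
    (3,1)@(7, 3): e=[58,4,10] → X
    (4,1)@(9, 3): e=[66,12,-6] → .
    (1,2)@(3, 5): e=[22,4,46] → X
    (2,2)@(5, 5): e=[30,12,30] → X
    (4,2)@(9, 5): e=[46,28,-2] → .
    (1,3)@(3, 7): e=[2,20,50] → X
    (4,3)@(9, 7): e=[26,44,2] → X
    (5,3)@(11, 7): e=[34,52,-14] → .
    (1,4)@(3, 9): e=[-18,36,54] → .
    (2,4)@(5, 9): e=[-10,44,38] → .
    (3,4)@(7, 9): e=[-2,52,22] → .
    (4,4)@(9, 9): e=[6,60,6] → X
  covered (9 px):
    . . . . . . .
    . . . X . . .
    . X X X . . .
    . X X X X . .
    . . . . X . .
    . . . . . . .
    . . . . . . .
    . . . . . . .
T2:
  2·area = 16  (B↔C swapped to make it positive)
  edge (8, 6)→(8, 14): d=(0,8) right/bottom  bias=-1
  edge (8, 14)→(6, 4): d=(-2,-10) top-left  bias=+0
  edge (6, 4)→(8, 6): d=(2,2) right/bottom  bias=-1
    (1,0)@(3, 1): e=[40,-24,0] → .  [on edge]
    (2,1)@(5, 3): e=[24,-8,0] → .  [on edge]
    (3,2)@(7, 5): e=[8,8,0] → .  [on edge]
    (3,3)@(7, 7): e=[8,4,4] → X
    (4,3)@(9, 7): e=[-8,24,0] → .  [on edge]
    (3,4)@(7, 9): e=[8,0,8] → X  [on edge]
    (4,4)@(9, 9): e=[-8,20,4] → .
    (5,4)@(11, 9): e=[-24,40,0] → .  [on edge]
    (3,5)@(7, 11): e=[8,-4,12] → .
    (6,5)@(13, 11): e=[-40,56,0] → .  [on edge]
  covered (2 px):
    . . . . . . .
    . . . . . . .
    . . . . . . .
    . . . X . . .
    . . . X . . .
    . . . . . . .
    . . . . . . .
    . . . . . . .

Final: [32,32,0]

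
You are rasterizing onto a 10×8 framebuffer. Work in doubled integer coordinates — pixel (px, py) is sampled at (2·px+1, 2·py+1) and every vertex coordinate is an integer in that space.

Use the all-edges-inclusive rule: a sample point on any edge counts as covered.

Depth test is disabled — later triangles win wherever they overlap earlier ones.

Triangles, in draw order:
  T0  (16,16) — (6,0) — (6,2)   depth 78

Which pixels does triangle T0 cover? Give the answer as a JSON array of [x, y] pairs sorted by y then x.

T0:
  2·area = 20  (B↔C swapped to make it positive)
  edge (16, 16)→(6, 2): d=(-10,-14) inclusive
  edge (6, 2)→(6, 0): d=(0,-2) inclusive
  edge (6, 0)→(16, 16): d=(10,16) inclusive
    (3,1)@(7, 3): e=[4,2,14] → █
    (4,1)@(9, 3): e=[32,6,-18] → ·
    (3,2)@(7, 5): e=[-16,2,34] → ·
    (4,2)@(9, 5): e=[12,6,2] → █
    (5,2)@(11, 5): e=[40,10,-30] → ·
    (4,3)@(9, 7): e=[-8,6,22] → ·
    (5,4)@(11, 9): e=[0,10,10] → █  [on edge]
    (6,4)@(13, 9): e=[28,14,-22] → ·
    (5,5)@(11, 11): e=[-20,10,30] → ·
  covered (3 px):
    · · · · · · · · · ·
    · · · █ · · · · · ·
    · · · · █ · · · · ·
    · · · · · · · · · ·
    · · · · · █ · · · ·
    · · · · · · · · · ·
    · · · · · · · · · ·
    · · · · · · · · · ·

Answer: [[3,1],[4,2],[5,4]]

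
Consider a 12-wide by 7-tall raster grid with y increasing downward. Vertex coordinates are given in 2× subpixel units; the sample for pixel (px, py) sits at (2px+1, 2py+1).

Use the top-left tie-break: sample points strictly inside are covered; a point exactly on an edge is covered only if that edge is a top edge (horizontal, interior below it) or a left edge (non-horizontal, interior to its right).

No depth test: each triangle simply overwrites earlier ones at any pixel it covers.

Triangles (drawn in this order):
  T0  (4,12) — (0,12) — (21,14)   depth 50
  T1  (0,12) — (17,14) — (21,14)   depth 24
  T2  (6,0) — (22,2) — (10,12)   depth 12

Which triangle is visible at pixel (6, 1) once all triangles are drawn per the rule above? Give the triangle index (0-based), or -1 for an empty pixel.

T0:
  2·area = 8  (B↔C swapped to make it positive)
  edge (4, 12)→(21, 14): d=(17,2) right/bottom  bias=-1
  edge (21, 14)→(0, 12): d=(-21,-2) top-left  bias=+0
  edge (0, 12)→(4, 12): d=(4,0) top-left  bias=+0
    (5,6)@(11, 13): e=[3,1,4] → X
    (6,6)@(13, 13): e=[-1,5,4] → .
  covered (1 px):
    . . . . . . . . . . . .
    . . . . . . . . . . . .
    . . . . . . . . . . . .
    . . . . . . . . . . . .
    . . . . . . . . . . . .
    . . . . . . . . . . . .
    . . . . . X . . . . . .
T1:
  2·area = 8  (B↔C swapped to make it positive)
  edge (0, 12)→(21, 14): d=(21,2) right/bottom  bias=-1
  edge (21, 14)→(17, 14): d=(-4,0) right/bottom  bias=-1
  edge (17, 14)→(0, 12): d=(-17,-2) top-left  bias=+0
    (4,6)@(9, 13): e=[3,4,1] → X
    (5,6)@(11, 13): e=[-1,4,5] → .
  covered (1 px):
    . . . . . . . . . . . .
    . . . . . . . . . . . .
    . . . . . . . . . . . .
    . . . . . . . . . . . .
    . . . . . . . . . . . .
    . . . . . . . . . . . .
    . . . . X . . . . . . .
T2:
  2·area = 184
  edge (6, 0)→(22, 2): d=(16,2) right/bottom  bias=-1
  edge (22, 2)→(10, 12): d=(-12,10) right/bottom  bias=-1
  edge (10, 12)→(6, 0): d=(-4,-12) top-left  bias=+0
    (3,0)@(7, 1): e=[14,162,8] → X
    (4,0)@(9, 1): e=[10,142,32] → X
    (5,0)@(11, 1): e=[6,122,56] → X
    (6,0)@(13, 1): e=[2,102,80] → X
    (7,0)@(15, 1): e=[-2,82,104] → .
    (3,1)@(7, 3): e=[46,138,0] → X  [on edge]
    (7,1)@(15, 3): e=[30,58,96] → X
    (8,1)@(17, 3): e=[26,38,120] → X
    (9,1)@(19, 3): e=[22,18,144] → X
    (10,1)@(21, 3): e=[18,-2,168] → .
    (3,2)@(7, 5): e=[78,114,-8] → .
    (4,2)@(9, 5): e=[74,94,16] → X
    (4,4)@(9, 9): e=[138,46,0] → X  [on edge]
  covered (24 px):
    . . . X X X X . . . . .
    . . . X X X X X X X . .
    . . . . X X X X X . . .
    . . . . X X X X . . . .
    . . . . X X X . . . . .
    . . . . . X . . . . . .
    . . . . . . . . . . . .

Z-buffer (winner per pixel, '.' = empty):
  . . . 2 2 2 2 . . . . .
  . . . 2 2 2 2 2 2 2 . .
  . . . . 2 2 2 2 2 . . .
  . . . . 2 2 2 2 . . . .
  . . . . 2 2 2 . . . . .
  . . . . . 2 . . . . . .
  . . . . 1 0 . . . . . .

Result: 2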